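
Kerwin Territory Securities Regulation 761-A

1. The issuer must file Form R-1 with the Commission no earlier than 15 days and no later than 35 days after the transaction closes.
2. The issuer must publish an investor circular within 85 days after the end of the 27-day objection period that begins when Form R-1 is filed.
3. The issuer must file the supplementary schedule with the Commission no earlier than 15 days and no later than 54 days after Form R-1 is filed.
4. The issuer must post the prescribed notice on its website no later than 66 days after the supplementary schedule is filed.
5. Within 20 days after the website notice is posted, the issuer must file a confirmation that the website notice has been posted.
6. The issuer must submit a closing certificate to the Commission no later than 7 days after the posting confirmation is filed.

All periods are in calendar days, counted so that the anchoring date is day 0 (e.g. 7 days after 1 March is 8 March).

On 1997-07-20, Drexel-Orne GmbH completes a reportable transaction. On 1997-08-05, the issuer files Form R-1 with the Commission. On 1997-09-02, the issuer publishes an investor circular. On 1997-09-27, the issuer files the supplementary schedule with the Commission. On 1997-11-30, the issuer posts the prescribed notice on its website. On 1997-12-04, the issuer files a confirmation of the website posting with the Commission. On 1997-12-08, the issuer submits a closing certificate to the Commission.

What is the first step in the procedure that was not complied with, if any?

None — every step was satisfied

Step 1 — 15 and 35 days from 1997-07-20 (when the transaction closes) are 1997-08-04 and 1997-08-24 respectively; 1997-08-05 falls inside that range.
Step 2 — counting 85 days from 1997-09-01 (end of the 27-day objection period, which began when Form R-1 is filed on 1997-08-05) gives a deadline of 1997-11-25; completed 1997-09-02, before the deadline.
Step 3 — 15 and 54 days from 1997-08-05 (when Form R-1 is filed) are 1997-08-20 and 1997-09-28 respectively; 1997-09-27 falls inside that range.
Step 4 — counting 66 days from 1997-09-27 (when the supplementary schedule is filed) gives a deadline of 1997-12-02; 1997-11-30 is within that limit.
Step 5 — counting 20 days from 1997-11-30 (when the website notice is posted) gives a deadline of 1997-12-20; done 1997-12-04 — timely.
Step 6 — counting 7 days from 1997-12-04 (when the posting confirmation is filed) gives a deadline of 1997-12-11; 1997-12-08 is within that limit.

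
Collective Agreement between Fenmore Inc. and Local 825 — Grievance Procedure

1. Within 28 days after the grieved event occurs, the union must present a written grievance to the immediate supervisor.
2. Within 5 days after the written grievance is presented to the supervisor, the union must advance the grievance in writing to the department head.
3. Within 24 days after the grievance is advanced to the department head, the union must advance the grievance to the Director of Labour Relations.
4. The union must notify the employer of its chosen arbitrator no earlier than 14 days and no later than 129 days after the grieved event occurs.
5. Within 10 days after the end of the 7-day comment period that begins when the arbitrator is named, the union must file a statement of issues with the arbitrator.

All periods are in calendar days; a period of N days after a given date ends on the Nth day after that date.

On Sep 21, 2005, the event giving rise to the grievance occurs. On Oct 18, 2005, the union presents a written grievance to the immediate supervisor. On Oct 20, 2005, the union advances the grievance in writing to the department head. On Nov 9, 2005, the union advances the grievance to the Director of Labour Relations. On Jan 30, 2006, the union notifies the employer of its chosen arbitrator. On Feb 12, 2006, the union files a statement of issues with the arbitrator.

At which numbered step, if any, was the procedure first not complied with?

Step 1 — counting 28 days from Sep 21, 2005 (when the grieved event occurs) gives a deadline of Oct 19, 2005; Oct 18, 2005 is within that limit.
Step 2 — counting 5 days from Oct 18, 2005 (when the written grievance is presented to the supervisor) gives a deadline of Oct 23, 2005; completed Oct 20, 2005, before the deadline.
Step 3 — counting 24 days from Oct 20, 2005 (when the grievance is advanced to the department head) gives a deadline of Nov 13, 2005; Nov 9, 2005 is within that limit.
Step 4 — 14 and 129 days from Sep 21, 2005 (when the grieved event occurs) are Oct 5, 2005 and Jan 28, 2006 respectively; Jan 30, 2006 is 2 days past the end of the window.
No need to go further; step 4 was not satisfied.

Step 4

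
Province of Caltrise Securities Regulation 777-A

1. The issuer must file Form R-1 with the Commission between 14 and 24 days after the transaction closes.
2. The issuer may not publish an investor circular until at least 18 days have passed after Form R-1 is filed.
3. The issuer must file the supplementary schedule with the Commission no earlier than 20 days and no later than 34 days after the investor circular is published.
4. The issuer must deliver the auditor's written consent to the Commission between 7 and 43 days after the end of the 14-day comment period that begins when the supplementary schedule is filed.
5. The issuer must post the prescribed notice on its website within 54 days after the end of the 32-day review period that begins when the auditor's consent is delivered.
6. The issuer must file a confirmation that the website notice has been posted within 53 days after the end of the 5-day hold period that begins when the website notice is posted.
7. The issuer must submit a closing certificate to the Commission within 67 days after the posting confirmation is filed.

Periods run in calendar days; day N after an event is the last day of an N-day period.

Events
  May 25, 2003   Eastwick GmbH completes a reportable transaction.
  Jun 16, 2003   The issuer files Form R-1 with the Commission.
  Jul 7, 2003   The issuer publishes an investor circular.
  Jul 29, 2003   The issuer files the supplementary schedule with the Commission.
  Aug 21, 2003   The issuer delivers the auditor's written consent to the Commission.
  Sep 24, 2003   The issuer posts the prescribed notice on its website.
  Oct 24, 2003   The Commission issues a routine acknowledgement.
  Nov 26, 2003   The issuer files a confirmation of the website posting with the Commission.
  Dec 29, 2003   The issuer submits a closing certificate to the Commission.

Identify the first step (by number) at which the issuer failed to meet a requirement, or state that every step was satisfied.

Step 1: the window is 14–24 days after May 25, 2003 (when the transaction closes), so Jun 8, 2003 through Jun 18, 2003; Jun 16, 2003 falls inside that range.
Step 2: the earliest permitted date is 18 days after Jun 16, 2003 (when Form R-1 is filed), i.e. Jul 4, 2003; done Jul 7, 2003, after the minimum wait.
Step 3: the window is 20–34 days after Jul 7, 2003 (when the investor circular is published), so Jul 27, 2003 through Aug 10, 2003; Jul 29, 2003 falls inside that range.
Step 4: the window is 7–43 days after Aug 12, 2003 (end of the 14-day comment period, which began when the supplementary schedule is filed on Jul 29, 2003), so Aug 19, 2003 through Sep 24, 2003; Aug 21, 2003 falls inside that range.
Step 5: 54 days after Sep 22, 2003 (end of the 32-day review period, which began when the auditor's consent is delivered on Aug 21, 2003) is Nov 15, 2003; Sep 24, 2003 is within that limit.
Step 6: 53 days after Sep 29, 2003 (end of the 5-day hold period, which began when the website notice is posted on Sep 24, 2003) is Nov 21, 2003; not done until Nov 26, 2003, 5 days after the deadline.
No need to go further; step 6 was not satisfied.

Step 6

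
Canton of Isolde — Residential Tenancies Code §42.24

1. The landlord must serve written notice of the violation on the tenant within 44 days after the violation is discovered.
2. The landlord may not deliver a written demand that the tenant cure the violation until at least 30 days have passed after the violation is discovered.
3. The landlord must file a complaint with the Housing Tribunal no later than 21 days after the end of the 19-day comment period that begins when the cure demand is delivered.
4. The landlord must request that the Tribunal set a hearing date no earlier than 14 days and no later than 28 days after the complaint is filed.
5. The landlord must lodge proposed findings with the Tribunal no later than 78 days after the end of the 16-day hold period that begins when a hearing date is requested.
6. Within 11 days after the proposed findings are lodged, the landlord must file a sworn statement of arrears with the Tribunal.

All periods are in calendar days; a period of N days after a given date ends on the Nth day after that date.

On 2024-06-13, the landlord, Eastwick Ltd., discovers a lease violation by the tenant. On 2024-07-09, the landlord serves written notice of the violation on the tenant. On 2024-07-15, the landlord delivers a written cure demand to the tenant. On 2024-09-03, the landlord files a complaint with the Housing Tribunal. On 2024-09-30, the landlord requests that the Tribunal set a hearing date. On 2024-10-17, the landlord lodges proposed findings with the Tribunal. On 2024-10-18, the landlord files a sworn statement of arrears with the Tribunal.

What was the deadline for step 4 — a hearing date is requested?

2024-10-01

Step 4 runs from 2024-09-03, when the complaint is filed. The window is 14–28 days after 2024-09-03; it closes on 2024-10-01.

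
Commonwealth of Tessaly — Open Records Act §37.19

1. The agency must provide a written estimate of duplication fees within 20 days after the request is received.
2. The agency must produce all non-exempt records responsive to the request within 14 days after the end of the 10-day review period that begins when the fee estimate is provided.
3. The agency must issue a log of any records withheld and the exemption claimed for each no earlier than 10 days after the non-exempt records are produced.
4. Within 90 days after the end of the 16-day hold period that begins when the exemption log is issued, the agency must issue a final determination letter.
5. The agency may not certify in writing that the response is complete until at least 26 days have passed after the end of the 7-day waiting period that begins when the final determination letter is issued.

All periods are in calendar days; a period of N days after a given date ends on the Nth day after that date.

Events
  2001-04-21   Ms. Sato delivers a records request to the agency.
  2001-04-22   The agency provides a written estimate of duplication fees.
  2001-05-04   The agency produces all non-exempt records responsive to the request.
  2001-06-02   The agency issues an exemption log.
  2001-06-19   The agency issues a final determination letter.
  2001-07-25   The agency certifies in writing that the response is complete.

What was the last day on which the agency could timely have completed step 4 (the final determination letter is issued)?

2001-09-16

The exemption log is issued on 2001-06-02; the 16-day hold period therefore ends 2001-06-18, and step 4 runs from that date. 90 days after 2001-06-18 is 2001-09-16.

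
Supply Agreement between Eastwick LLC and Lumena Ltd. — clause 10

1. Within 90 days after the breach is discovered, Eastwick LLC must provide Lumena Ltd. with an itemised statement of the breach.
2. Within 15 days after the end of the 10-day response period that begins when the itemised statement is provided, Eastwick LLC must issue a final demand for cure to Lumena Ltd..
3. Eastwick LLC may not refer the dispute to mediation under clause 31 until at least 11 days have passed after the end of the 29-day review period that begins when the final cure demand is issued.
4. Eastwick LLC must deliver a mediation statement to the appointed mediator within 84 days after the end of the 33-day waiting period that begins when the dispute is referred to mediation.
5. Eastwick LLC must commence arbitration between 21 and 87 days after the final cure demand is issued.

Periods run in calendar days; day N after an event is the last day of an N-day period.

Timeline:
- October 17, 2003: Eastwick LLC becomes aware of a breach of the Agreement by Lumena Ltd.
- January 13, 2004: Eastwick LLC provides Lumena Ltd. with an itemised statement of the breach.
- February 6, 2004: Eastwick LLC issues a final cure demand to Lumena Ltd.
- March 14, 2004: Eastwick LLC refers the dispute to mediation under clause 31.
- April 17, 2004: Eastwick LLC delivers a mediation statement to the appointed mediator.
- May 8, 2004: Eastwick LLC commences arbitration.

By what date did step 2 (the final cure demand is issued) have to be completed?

February 7, 2004

The itemised statement is provided on January 13, 2004; the 10-day response period therefore ends January 23, 2004, and step 2 runs from that date. 15 days after January 23, 2004 is February 7, 2004.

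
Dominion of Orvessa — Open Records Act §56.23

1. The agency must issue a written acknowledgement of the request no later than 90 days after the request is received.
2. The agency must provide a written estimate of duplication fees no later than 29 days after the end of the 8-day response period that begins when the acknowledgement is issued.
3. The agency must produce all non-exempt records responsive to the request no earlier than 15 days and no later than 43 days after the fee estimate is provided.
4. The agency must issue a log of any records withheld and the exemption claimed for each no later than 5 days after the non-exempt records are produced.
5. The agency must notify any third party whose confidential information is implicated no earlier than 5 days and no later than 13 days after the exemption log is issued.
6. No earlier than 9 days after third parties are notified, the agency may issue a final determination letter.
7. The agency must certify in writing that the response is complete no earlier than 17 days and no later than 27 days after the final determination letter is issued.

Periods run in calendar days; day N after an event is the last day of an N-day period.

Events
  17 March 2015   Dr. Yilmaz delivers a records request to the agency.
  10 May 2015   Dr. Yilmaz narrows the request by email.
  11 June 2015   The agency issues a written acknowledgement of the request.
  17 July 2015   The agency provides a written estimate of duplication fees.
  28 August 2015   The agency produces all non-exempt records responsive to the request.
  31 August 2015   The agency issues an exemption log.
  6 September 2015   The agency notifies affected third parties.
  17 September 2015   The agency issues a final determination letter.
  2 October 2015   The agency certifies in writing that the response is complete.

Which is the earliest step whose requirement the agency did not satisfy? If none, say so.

Step 1 — counting 90 days from 17 March 2015 (when the request is received) gives a deadline of 15 June 2015; 11 June 2015 is within that limit.
Step 2 — counting 29 days from 19 June 2015 (end of the 8-day response period, which began when the acknowledgement is issued on 11 June 2015) gives a deadline of 18 July 2015; 17 July 2015 is within that limit.
Step 3 — 15 and 43 days from 17 July 2015 (when the fee estimate is provided) are 1 August 2015 and 29 August 2015 respectively; 28 August 2015 falls inside that range.
Step 4 — counting 5 days from 28 August 2015 (when the non-exempt records are produced) gives a deadline of 2 September 2015; 31 August 2015 is within that limit.
Step 5 — 5 and 13 days from 31 August 2015 (when the exemption log is issued) are 5 September 2015 and 13 September 2015 respectively; done 6 September 2015 — within the window.
Step 6 — must wait 9 days from 6 September 2015 (when third parties are notified), so not before 15 September 2015; 17 September 2015 is on or after that date.
Step 7 — 17 and 27 days from 17 September 2015 (when the final determination letter is issued) are 4 October 2015 and 14 October 2015 respectively; 2 October 2015 is 2 days too early.

Step 7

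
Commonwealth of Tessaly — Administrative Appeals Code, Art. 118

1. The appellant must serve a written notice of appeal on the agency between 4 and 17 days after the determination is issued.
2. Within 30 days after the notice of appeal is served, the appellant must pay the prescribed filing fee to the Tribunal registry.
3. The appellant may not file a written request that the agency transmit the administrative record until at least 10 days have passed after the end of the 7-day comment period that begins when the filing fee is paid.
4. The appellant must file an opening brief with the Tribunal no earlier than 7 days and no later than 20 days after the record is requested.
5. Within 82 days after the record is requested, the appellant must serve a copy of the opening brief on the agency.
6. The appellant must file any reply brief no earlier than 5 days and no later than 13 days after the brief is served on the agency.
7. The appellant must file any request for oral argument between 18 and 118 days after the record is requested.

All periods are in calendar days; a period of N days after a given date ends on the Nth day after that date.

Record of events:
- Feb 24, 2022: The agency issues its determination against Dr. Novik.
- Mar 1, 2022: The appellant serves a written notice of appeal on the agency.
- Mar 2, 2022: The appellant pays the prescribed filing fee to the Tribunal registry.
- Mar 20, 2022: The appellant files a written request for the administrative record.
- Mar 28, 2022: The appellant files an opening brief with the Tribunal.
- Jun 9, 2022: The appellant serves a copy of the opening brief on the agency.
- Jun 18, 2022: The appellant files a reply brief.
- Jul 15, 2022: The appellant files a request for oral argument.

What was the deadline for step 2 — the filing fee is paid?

Step 2 runs from Mar 1, 2022, when the notice of appeal is served. 30 days after Mar 1, 2022 is Mar 31, 2022.

Mar 31, 2022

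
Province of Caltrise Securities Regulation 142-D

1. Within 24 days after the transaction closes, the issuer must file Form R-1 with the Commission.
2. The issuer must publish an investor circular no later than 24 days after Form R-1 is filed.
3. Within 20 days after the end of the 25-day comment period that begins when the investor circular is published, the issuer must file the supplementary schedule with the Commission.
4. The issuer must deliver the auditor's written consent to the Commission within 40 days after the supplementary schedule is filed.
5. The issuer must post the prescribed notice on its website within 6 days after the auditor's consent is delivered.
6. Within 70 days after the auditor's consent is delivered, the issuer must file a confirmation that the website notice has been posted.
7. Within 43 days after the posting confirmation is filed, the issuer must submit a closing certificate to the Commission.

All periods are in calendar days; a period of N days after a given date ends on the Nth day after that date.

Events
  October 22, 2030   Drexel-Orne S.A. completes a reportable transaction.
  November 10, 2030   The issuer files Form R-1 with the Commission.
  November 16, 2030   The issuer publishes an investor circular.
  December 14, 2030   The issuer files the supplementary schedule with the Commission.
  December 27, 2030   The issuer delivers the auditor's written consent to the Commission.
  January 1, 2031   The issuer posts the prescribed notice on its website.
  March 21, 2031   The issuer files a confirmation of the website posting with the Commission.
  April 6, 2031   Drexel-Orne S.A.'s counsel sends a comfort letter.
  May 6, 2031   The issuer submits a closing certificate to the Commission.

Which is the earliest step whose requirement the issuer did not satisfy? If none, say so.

Step 1 — counting 24 days from October 22, 2030 (when the transaction closes) gives a deadline of November 15, 2030; November 10, 2030 is within that limit.
Step 2 — counting 24 days from November 10, 2030 (when Form R-1 is filed) gives a deadline of December 4, 2030; November 16, 2030 is within that limit.
Step 3 — counting 20 days from December 11, 2030 (end of the 25-day comment period, which began when the investor circular is published on November 16, 2030) gives a deadline of December 31, 2030; completed December 14, 2030, before the deadline.
Step 4 — counting 40 days from December 14, 2030 (when the supplementary schedule is filed) gives a deadline of January 23, 2031; completed December 27, 2030, before the deadline.
Step 5 — counting 6 days from December 27, 2030 (when the auditor's consent is delivered) gives a deadline of January 2, 2031; done January 1, 2031 — timely.
Step 6 — counting 70 days from December 27, 2030 (when the auditor's consent is delivered) gives a deadline of March 7, 2031; done March 21, 2031 — 14 days late.

Step 6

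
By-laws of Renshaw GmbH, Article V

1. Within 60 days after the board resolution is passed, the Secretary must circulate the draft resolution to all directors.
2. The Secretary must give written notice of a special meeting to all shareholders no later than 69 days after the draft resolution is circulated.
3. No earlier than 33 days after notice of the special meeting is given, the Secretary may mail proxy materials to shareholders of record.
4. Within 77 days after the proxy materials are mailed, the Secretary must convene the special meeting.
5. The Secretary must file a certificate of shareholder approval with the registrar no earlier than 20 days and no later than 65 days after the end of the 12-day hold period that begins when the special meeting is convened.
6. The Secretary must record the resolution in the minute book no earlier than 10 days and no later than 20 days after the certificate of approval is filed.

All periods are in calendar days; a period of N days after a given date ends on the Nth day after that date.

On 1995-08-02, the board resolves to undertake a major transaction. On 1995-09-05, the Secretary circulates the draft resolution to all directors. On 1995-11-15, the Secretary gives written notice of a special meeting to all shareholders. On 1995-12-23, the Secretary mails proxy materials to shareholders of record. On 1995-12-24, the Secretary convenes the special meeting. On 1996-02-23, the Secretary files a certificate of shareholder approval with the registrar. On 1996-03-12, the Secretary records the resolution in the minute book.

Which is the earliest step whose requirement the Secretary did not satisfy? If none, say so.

Step 1 — counting 60 days from 1995-08-02 (when the board resolution is passed) gives a deadline of 1995-10-01; 1995-09-05 is within that limit.
Step 2 — counting 69 days from 1995-09-05 (when the draft resolution is circulated) gives a deadline of 1995-11-13; 1995-11-15 misses that deadline by 2 days.
No need to go further; step 2 was not satisfied.

Step 2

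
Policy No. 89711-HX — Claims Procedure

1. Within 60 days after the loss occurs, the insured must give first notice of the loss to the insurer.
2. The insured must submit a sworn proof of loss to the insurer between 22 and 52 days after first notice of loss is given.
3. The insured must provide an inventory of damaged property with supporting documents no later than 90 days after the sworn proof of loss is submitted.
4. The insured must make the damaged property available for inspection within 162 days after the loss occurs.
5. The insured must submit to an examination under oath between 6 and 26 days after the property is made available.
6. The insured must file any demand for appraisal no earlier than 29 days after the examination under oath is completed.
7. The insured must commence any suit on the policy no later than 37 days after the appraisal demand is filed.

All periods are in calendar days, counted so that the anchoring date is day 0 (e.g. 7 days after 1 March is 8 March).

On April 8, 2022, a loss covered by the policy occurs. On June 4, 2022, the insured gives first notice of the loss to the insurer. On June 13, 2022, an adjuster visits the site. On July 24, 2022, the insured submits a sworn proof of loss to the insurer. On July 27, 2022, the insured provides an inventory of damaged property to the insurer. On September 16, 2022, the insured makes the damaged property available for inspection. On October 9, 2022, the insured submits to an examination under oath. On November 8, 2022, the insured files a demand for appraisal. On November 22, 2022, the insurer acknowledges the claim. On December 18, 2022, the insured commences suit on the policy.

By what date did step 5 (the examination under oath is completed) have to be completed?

October 12, 2022

Step 5 runs from September 16, 2022, when the property is made available. The window is 6–26 days after September 16, 2022; it closes on October 12, 2022.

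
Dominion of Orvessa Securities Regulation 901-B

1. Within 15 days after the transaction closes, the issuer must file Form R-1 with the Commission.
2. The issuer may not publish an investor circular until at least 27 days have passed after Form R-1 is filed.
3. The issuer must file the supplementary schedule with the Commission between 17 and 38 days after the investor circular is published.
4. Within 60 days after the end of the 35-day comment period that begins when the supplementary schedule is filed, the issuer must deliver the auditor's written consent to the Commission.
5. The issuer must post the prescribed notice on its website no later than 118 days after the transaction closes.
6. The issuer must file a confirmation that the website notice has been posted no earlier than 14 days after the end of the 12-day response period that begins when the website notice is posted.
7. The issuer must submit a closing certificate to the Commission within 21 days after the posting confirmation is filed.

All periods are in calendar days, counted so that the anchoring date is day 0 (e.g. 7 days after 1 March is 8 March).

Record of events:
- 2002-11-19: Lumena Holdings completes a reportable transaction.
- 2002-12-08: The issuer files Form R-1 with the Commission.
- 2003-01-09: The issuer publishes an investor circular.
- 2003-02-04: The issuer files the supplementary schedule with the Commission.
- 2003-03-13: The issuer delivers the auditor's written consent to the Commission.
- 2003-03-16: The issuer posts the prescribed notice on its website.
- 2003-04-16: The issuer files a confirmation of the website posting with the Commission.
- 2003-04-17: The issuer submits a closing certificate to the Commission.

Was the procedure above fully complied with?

No

Step 1 — counting 15 days from 2002-11-19 (when the transaction closes) gives a deadline of 2002-12-04; 2002-12-08 misses that deadline by 4 days.
No need to go further; step 1 was not satisfied.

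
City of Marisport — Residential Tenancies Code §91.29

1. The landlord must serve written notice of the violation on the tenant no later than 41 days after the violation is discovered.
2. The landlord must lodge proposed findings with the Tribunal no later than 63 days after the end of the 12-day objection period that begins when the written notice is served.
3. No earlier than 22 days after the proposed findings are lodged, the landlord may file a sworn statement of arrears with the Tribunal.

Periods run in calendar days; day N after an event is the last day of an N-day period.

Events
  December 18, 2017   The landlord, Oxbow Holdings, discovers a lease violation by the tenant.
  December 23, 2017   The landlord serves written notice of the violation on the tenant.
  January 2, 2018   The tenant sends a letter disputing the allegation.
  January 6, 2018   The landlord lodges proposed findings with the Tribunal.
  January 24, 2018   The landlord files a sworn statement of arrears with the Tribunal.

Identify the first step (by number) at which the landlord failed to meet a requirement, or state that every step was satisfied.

Step 1 — counting 41 days from December 18, 2017 (when the violation is discovered) gives a deadline of January 28, 2018; December 23, 2017 is within that limit.
Step 2 — counting 63 days from January 4, 2018 (end of the 12-day objection period, which began when the written notice is served on December 23, 2017) gives a deadline of March 8, 2018; January 6, 2018 is within that limit.
Step 3 — must wait 22 days from January 6, 2018 (when the proposed findings are lodged), so not before January 28, 2018; done January 24, 2018 — 4 days too early.
No need to go further; step 3 was not satisfied.

Step 3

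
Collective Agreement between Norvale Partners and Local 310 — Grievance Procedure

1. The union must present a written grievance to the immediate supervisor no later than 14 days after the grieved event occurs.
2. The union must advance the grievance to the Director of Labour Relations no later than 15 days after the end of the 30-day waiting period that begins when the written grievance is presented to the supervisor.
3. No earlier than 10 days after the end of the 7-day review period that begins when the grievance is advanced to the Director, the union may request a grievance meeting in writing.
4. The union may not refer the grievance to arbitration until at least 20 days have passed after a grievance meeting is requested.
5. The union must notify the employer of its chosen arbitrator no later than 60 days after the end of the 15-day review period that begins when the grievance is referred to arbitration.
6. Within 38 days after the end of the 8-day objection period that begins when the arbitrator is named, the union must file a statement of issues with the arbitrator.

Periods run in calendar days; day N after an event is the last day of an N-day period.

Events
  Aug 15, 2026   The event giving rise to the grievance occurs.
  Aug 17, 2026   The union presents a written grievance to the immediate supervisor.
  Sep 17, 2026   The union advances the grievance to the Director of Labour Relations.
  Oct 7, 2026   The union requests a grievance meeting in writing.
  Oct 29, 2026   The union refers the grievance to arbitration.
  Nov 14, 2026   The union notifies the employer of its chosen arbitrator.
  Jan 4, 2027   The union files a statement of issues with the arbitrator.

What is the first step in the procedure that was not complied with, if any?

(1) due by Aug 15, 2026 + 14 days = Aug 29, 2026; completed Aug 17, 2026, before the deadline.
(2) due by Sep 16, 2026 + 15 days = Oct 1, 2026; Sep 17, 2026 is within that limit.
(3) permitted from Sep 24, 2026 + 10 days = Oct 4, 2026 onward; Oct 7, 2026 is on or after that date.
(4) permitted from Oct 7, 2026 + 20 days = Oct 27, 2026 onward; done Oct 29, 2026, after the minimum wait.
(5) due by Nov 13, 2026 + 60 days = Jan 12, 2027; done Nov 14, 2026 — timely.
(6) due by Nov 22, 2026 + 38 days = Dec 30, 2026; done Jan 4, 2027 — 5 days late.
No need to go further; step 6 was not satisfied.

Step 6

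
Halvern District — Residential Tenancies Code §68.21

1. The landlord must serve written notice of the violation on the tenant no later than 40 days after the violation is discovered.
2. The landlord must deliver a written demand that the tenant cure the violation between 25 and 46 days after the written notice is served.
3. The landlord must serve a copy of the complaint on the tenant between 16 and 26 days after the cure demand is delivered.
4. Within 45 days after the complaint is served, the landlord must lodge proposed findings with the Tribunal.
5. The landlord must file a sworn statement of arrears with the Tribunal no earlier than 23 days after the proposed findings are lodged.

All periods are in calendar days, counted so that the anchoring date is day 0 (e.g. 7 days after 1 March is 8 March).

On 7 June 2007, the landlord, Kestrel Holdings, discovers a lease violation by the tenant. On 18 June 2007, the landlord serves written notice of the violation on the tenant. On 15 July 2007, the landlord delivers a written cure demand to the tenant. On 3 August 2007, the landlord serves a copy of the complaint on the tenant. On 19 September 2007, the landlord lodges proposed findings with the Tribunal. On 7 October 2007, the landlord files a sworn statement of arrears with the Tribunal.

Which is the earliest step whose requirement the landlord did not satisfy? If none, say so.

Step 4

(1) due by 7 June 2007 + 40 days = 17 July 2007; completed 18 June 2007, before the deadline.
(2) the permitted window runs from 18 June 2007 + 25 = 13 July 2007 to 18 June 2007 + 46 = 3 August 2007; 15 July 2007 falls inside that range.
(3) the permitted window runs from 15 July 2007 + 16 = 31 July 2007 to 15 July 2007 + 26 = 10 August 2007; done 3 August 2007, which is between those dates.
(4) due by 3 August 2007 + 45 days = 17 September 2007; not done until 19 September 2007, 2 days after the deadline.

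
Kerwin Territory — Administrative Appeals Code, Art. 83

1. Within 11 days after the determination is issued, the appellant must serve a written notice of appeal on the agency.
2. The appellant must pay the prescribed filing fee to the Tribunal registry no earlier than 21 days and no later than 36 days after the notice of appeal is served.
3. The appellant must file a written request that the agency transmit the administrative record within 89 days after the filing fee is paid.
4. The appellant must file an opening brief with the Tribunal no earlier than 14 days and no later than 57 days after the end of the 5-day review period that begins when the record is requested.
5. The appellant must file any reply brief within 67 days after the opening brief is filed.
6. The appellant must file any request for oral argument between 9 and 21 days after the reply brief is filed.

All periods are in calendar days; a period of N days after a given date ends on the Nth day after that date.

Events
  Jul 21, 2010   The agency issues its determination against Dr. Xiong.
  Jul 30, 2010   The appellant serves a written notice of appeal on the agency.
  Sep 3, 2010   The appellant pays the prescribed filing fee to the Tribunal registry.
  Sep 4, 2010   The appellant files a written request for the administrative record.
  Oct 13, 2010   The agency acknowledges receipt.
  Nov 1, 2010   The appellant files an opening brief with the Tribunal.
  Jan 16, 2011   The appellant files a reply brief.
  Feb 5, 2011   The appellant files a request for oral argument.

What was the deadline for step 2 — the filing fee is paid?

Step 2 runs from Jul 30, 2010, when the notice of appeal is served. The window is 21–36 days after Jul 30, 2010; it closes on Sep 4, 2010.

Sep 4, 2010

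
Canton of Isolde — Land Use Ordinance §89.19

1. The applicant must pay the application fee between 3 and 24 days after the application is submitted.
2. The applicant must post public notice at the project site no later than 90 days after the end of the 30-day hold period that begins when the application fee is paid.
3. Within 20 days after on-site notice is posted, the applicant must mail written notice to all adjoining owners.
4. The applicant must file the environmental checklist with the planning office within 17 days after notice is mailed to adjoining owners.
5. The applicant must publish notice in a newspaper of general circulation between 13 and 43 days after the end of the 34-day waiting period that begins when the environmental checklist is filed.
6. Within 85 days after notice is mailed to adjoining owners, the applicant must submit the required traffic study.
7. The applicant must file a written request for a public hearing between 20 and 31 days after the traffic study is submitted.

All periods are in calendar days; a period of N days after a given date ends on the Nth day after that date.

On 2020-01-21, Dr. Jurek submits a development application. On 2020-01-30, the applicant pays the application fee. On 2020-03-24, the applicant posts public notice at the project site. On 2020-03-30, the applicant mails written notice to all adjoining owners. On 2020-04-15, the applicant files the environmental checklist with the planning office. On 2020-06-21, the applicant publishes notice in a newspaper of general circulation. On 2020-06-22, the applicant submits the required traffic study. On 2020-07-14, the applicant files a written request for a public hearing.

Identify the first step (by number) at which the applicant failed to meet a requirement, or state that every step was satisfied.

Step 1 — 3 and 24 days from 2020-01-21 (when the application is submitted) are 2020-01-24 and 2020-02-14 respectively; done 2020-01-30 — within the window.
Step 2 — counting 90 days from 2020-02-29 (end of the 30-day hold period, which began when the application fee is paid on 2020-01-30) gives a deadline of 2020-05-29; done 2020-03-24 — timely.
Step 3 — counting 20 days from 2020-03-24 (when on-site notice is posted) gives a deadline of 2020-04-13; done 2020-03-30 — timely.
Step 4 — counting 17 days from 2020-03-30 (when notice is mailed to adjoining owners) gives a deadline of 2020-04-16; done 2020-04-15 — timely.
Step 5 — 13 and 43 days from 2020-05-19 (end of the 34-day waiting period, which began when the environmental checklist is filed on 2020-04-15) are 2020-06-01 and 2020-07-01 respectively; 2020-06-21 falls inside that range.
Step 6 — counting 85 days from 2020-03-30 (when notice is mailed to adjoining owners) gives a deadline of 2020-06-23; completed 2020-06-22, before the deadline.
Step 7 — 20 and 31 days from 2020-06-22 (when the traffic study is submitted) are 2020-07-12 and 2020-07-23 respectively; 2020-07-14 falls inside that range.

None — every step was satisfied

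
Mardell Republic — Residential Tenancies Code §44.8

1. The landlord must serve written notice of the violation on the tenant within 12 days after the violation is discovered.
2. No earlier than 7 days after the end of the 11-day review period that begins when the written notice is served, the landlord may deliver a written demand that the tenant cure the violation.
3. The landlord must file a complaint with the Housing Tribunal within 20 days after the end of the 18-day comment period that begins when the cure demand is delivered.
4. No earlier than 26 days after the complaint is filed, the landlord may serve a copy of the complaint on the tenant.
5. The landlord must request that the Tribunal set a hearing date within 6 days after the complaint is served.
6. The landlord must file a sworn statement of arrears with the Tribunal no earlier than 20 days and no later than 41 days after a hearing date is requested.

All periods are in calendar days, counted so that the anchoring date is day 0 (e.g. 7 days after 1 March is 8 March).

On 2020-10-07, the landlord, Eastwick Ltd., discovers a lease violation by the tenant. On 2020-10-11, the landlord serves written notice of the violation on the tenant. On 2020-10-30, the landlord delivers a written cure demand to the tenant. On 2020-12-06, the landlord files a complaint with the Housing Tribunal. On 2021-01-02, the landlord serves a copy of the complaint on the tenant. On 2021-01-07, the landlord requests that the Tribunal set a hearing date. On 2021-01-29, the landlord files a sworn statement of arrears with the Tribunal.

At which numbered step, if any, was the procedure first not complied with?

Step 1: 12 days after 2020-10-07 (when the violation is discovered) is 2020-10-19; done 2020-10-11 — timely.
Step 2: the earliest permitted date is 7 days after 2020-10-22 (end of the 11-day review period, which began when the written notice is served on 2020-10-11), i.e. 2020-10-29; done 2020-10-30, after the minimum wait.
Step 3: 20 days after 2020-11-17 (end of the 18-day comment period, which began when the cure demand is delivered on 2020-10-30) is 2020-12-07; done 2020-12-06 — timely.
Step 4: the earliest permitted date is 26 days after 2020-12-06 (when the complaint is filed), i.e. 2021-01-01; 2021-01-02 is on or after that date.
Step 5: 6 days after 2021-01-02 (when the complaint is served) is 2021-01-08; completed 2021-01-07, before the deadline.
Step 6: the window is 20–41 days after 2021-01-07 (when a hearing date is requested), so 2021-01-27 through 2021-02-17; done 2021-01-29, which is between those dates.

None — every step was satisfied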